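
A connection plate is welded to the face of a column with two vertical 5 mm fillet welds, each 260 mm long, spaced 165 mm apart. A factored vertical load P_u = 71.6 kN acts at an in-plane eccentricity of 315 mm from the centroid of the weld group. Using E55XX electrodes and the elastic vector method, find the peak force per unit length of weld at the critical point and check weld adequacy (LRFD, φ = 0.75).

f_max ≈ 622 N/mm; adequate

E55XX → F_EXX = 550 MPa.
Total weld length L_w = 520 mm. Treat welds as unit-width lines.
Polar moment about centroid: J = 2[d³/12 + d(b/2)²] = 2[260³/12 + 260×82.5²] = 6469000 mm³.
Direct shear f_v = P/L_w = 71.6×10³ / 520 = 137.7 N/mm (vertical).
Torsion M = P·e = 71.6×10³ × 315 = 22554000 N·mm.
Critical point at (x, y) = (82.5, 130) from centroid. f_tx = M·y/J = 453.3 N/mm; f_ty = M·x/J = 287.7 N/mm.
Resultant f_max = √[f_tx² + (f_v + f_ty)²] = √[453.3² + (137.7 + 287.7)²] = 621.6 N/mm.
Capacity per unit length: φr_n = 0.75 × 0.6 × 550 × (0.707 × 5) = 874.9 N/mm.
621.6 ≤ 874.9 → adequate.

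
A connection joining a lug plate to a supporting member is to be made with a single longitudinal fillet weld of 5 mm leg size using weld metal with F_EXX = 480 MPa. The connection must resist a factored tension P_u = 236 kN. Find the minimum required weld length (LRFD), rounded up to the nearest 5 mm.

Throat t_e = 0.707 × 5 = 3.535 mm.
φr_n = 0.75 × 0.6 × 480 × 3.535 × 10⁻³ = 0.7636 kN/mm.
L_req = P_u / φr_n = 236 / 0.7636 = 309.1 mm total.
Round up → use L = 310 mm.

L = 310 mm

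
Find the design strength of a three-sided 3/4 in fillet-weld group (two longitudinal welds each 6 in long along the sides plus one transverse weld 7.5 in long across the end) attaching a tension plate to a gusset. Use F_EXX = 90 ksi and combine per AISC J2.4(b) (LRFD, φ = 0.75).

t_e = 0.707 × 0.75 = 0.5302 in.
R_nwl = 0.6 × 90 × 0.5302 × 12 = 343.6 kip (longitudinal, 2 welds).
R_nwt = 0.6 × 90 × 0.5302 × 7.5 = 214.8 kip (transverse, base value).
(i) R_nwl + R_nwt = 558.4 kip; (ii) 0.85 R_nwl + 1.5 R_nwt = 614.2 kip.
R_n = max = 614.2 kip [governs: (ii)]; φR_n = 460.6 kip.

φR_n ≈ 461 kip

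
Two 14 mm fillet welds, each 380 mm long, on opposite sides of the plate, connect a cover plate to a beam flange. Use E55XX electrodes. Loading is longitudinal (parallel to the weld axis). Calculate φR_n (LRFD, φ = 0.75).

φR_n ≈ 1860 kN

E55XX → F_EXX = 550 MPa.
Effective throat t_e = 0.707 × 14 = 9.898 mm.
Total length L = 760 mm; A_we = 9.898 × 760 = 7522 mm².
F_nw = 0.6 F_EXX = 0.6 × 550 = 330 MPa.
φR_n = 0.75 × 330 × 7522 × 10⁻³ = 1862 kN.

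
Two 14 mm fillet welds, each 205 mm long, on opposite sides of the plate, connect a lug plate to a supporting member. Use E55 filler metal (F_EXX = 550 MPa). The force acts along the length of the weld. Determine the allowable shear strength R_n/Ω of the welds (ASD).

Effective throat t_e = 0.707 × 14 = 9.898 mm.
Total length L = 410 mm; A_we = 9.898 × 410 = 4058 mm².
F_nw = 0.6 F_EXX = 0.6 × 550 = 330 MPa.
R_n = 330 × 4058 × 10⁻³ = 1339 kN; R_n/Ω = 1339/2.0 = 669.6 kN.

R_n/Ω ≈ 670 kN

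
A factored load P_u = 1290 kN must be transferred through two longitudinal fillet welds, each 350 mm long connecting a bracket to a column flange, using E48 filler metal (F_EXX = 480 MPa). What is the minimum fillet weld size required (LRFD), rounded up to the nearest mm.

w = 13 mm

Total weld length L = 700 mm.
Required throat t_e = P_u / (φ × 0.6 F_EXX × L) = 1290 / (0.75 × 0.6 × 480 × 700 × 10⁻³) = 8.532 mm.
Required leg w = t_e / 0.707 = 12.07 mm → use 13 mm.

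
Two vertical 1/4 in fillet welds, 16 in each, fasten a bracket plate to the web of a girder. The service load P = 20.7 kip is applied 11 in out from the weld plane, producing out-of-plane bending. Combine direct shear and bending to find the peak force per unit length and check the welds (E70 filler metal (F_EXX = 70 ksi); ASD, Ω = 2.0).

f_max ≈ 2.75 kip/in; adequate

L_w = 2 × 16 = 32 in; section modulus (unit throat) S = 2 × L²/6 = 85.33 in².
Direct shear f_v = P/L_w = 20.7/32 = 0.6469 kip/in.
Moment M = P × e = 20.7 × 11 = 227.7 kip·in; bending f_b = M/S = 2.668 kip/in.
f_max = √(f_v² + f_b²) = √(0.6469² + 2.668²) = 2.746 kip/in.
r_n/Ω = (1/2.0) × 0.6 × 70 × (0.707 × 0.25) = 3.712 kip/in → adequate.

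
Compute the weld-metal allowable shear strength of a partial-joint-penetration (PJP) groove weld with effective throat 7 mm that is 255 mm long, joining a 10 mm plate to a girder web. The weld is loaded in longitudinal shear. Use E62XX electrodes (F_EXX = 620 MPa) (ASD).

R_n/Ω ≈ 332 kN

Effective throat (given) t_e = 7 mm.
A_we = 7 × 255 = 1785 mm².
F_nw = 0.6 F_EXX = 372 MPa.
R_n/Ω = (372 × 1785) / 2.0 × 10⁻³ = 332 kN.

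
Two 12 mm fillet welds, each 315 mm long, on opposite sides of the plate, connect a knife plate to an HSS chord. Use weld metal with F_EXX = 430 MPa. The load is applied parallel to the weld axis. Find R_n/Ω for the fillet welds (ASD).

R_n/Ω ≈ 689 kN

Effective throat t_e = 0.707 × 12 = 8.484 mm.
Total length L = 630 mm; A_we = 8.484 × 630 = 5345 mm².
F_nw = 0.6 F_EXX = 0.6 × 430 = 258 MPa.
R_n = 258 × 5345 × 10⁻³ = 1379 kN; R_n/Ω = 1379/2.0 = 689.5 kN.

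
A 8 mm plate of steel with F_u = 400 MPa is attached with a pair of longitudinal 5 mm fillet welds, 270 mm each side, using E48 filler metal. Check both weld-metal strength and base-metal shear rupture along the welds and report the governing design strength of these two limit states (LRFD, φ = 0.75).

φR_n ≈ 412 kN (weld metal governs)

E48XX → F_EXX = 480 MPa.
t_e = 0.707 × 5 = 3.535 mm; L = 540 mm.
Weld metal: φR_n = 0.75 × 0.6 × 480 × 3.535 × 540 × 10⁻³ = 412.3 kN.
Base metal (shear rupture): φR_n = 0.75 × 0.6 × 400 × 8 × 540 × 10⁻³ = 777.6 kN.
Governing: weld metal.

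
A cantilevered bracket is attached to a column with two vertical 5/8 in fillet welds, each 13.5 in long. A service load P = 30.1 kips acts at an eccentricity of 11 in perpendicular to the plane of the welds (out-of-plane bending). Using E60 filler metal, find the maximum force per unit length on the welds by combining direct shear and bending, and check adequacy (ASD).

E60XX → F_EXX = 60 ksi.
L_w = 2 × 13.5 = 27 in; section modulus (unit throat) S = 2 × L²/6 = 60.75 in².
Direct shear f_v = P/L_w = 30.1/27 = 1.115 kip/in.
Moment M = P × e = 30.1 × 11 = 331.1 kip·in; bending f_b = M/S = 5.45 kip/in.
f_max = √(f_v² + f_b²) = √(1.115² + 5.45²) = 5.563 kip/in.
r_n/Ω = (1/2.0) × 0.6 × 60 × (0.707 × 0.625) = 7.954 kip/in → adequate.

f_max ≈ 5.56 kip/in; adequate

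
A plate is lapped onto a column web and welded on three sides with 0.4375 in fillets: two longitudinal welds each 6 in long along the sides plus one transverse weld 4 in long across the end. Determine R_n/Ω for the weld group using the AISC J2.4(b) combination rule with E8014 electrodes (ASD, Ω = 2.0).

R_n/Ω ≈ 120 kip

E80XX → F_EXX = 80 ksi.
t_e = 0.707 × 0.4375 = 0.3093 in.
R_nwl = 0.6 × 80 × 0.3093 × 12 = 178.2 kip (longitudinal, 2 welds).
R_nwt = 0.6 × 80 × 0.3093 × 4 = 59.39 kip (transverse, base value).
(i) R_nwl + R_nwt = 237.6 kip; (ii) 0.85 R_nwl + 1.5 R_nwt = 240.5 kip.
R_n = max = 240.5 kip [governs: (ii)]; R_n/Ω = 120.3 kip.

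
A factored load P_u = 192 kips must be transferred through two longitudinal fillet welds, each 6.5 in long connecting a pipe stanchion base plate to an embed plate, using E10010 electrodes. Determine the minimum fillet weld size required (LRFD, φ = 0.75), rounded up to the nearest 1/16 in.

E100XX → F_EXX = 100 ksi.
Total weld length L = 13 in.
Required throat t_e = P_u / (φ × 0.6 F_EXX × L) = 192 / (0.75 × 0.6 × 100 × 13) = 0.3282 in.
Required leg w = t_e / 0.707 = 0.4642 in → use 1/2 in.

w = 1/2 in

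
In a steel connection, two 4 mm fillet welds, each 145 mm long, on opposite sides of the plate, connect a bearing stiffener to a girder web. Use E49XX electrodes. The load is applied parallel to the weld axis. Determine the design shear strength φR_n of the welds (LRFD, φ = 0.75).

E49XX → F_EXX = 490 MPa.
Effective throat t_e = 0.707 × 4 = 2.828 mm.
Total length L = 290 mm; A_we = 2.828 × 290 = 820.1 mm².
F_nw = 0.6 F_EXX = 0.6 × 490 = 294 MPa.
φR_n = 0.75 × 294 × 820.1 × 10⁻³ = 180.8 kN.

φR_n ≈ 181 kN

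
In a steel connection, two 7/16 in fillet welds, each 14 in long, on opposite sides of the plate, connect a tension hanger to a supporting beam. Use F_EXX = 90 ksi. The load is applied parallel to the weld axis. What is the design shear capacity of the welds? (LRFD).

Effective throat t_e = 0.707 × 0.4375 = 0.3093 in.
Total length L = 28 in; A_we = 0.3093 × 28 = 8.661 in².
F_nw = 0.6 F_EXX = 0.6 × 90 = 54 ksi.
φR_n = 0.75 × 54 × 8.661 = 350.8 kip.

φR_n ≈ 351 kip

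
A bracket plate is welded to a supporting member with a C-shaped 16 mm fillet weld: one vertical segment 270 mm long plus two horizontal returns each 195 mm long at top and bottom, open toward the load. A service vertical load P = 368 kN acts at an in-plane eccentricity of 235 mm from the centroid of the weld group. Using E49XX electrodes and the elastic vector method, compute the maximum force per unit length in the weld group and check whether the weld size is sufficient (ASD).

f_max ≈ 1890 N/mm; NOT adequate

E49XX → F_EXX = 490 MPa.
Total weld length L_w = 660 mm. Treat welds as unit-width lines.
Centroid: x̄ = 2×195×97.5 / 660 = 57.61 mm from the vertical weld.
Polar moment about centroid: J = I_x + I_y = [270³/12 + 2×195×135²] + [270×57.61² + 2(195³/12 + 195×39.89²)] = 11500000 mm³.
Direct shear f_v = P/L_w = 368×10³ / 660 = 557.6 N/mm (vertical).
Torsion M = P·e = 368×10³ × 235 = 86480000 N·mm.
Critical point at (x, y) = (137.4, 135) from centroid. f_tx = M·y/J = 1015 N/mm; f_ty = M·x/J = 1033 N/mm.
Resultant f_max = √[f_tx² + (f_v + f_ty)²] = √[1015² + (557.6 + 1033)²] = 1887 N/mm.
Capacity per unit length: r_n/Ω = (1/2.0) × 0.6 × 490 × (0.707 × 16) = 1663 N/mm.
1887 > 1663 → NOT adequate.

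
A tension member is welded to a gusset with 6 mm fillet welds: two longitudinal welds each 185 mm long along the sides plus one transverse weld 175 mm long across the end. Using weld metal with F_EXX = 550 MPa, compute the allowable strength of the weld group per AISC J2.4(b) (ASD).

t_e = 0.707 × 6 = 4.242 mm.
R_nwl = 0.6 × 550 × 4.242 × 370 × 10⁻³ = 517.9 kN (longitudinal, 2 welds).
R_nwt = 0.6 × 550 × 4.242 × 175 × 10⁻³ = 245 kN (transverse, base value).
(i) R_nwl + R_nwt = 762.9 kN; (ii) 0.85 R_nwl + 1.5 R_nwt = 807.7 kN.
R_n = max = 807.7 kN [governs: (ii)]; R_n/Ω = 403.9 kN.

R_n/Ω ≈ 404 kN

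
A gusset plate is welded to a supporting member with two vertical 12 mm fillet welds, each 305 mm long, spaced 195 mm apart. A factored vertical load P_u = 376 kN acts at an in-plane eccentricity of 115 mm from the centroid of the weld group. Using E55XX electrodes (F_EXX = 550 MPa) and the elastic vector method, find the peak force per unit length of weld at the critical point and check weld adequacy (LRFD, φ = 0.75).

f_max ≈ 1190 N/mm; adequate

Total weld length L_w = 610 mm. Treat welds as unit-width lines.
Polar moment about centroid: J = 2[d³/12 + d(b/2)²] = 2[305³/12 + 305×97.5²] = 10530000 mm³.
Direct shear f_v = P/L_w = 376×10³ / 610 = 616.4 N/mm (vertical).
Torsion M = P·e = 376×10³ × 115 = 43240000 N·mm.
Critical point at (x, y) = (97.5, 152.5) from centroid. f_tx = M·y/J = 626.4 N/mm; f_ty = M·x/J = 400.5 N/mm.
Resultant f_max = √[f_tx² + (f_v + f_ty)²] = √[626.4² + (616.4 + 400.5)²] = 1194 N/mm.
Capacity per unit length: φr_n = 0.75 × 0.6 × 550 × (0.707 × 12) = 2100 N/mm.
1194 ≤ 2100 → adequate.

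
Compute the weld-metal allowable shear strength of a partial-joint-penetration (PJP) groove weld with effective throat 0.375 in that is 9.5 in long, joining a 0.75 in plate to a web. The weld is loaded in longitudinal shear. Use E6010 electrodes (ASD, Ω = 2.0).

E60XX → F_EXX = 60 ksi.
Effective throat (given) t_e = 0.375 in.
A_we = 0.375 × 9.5 = 3.562 in².
F_nw = 0.6 F_EXX = 36 ksi.
R_n/Ω = (36 × 3.562) / 2.0 = 64.12 kip.

R_n/Ω ≈ 64.1 kip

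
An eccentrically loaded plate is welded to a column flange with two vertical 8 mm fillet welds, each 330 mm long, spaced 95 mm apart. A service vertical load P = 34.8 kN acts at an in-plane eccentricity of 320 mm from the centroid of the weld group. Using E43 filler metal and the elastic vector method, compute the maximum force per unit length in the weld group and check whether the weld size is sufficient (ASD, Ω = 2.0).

f_max ≈ 275 N/mm; adequate

E43XX → F_EXX = 430 MPa.
Total weld length L_w = 660 mm. Treat welds as unit-width lines.
Polar moment about centroid: J = 2[d³/12 + d(b/2)²] = 2[330³/12 + 330×47.5²] = 7479000 mm³.
Direct shear f_v = P/L_w = 34.8×10³ / 660 = 52.73 N/mm (vertical).
Torsion M = P·e = 34.8×10³ × 320 = 11136000 N·mm.
Critical point at (x, y) = (47.5, 165) from centroid. f_tx = M·y/J = 245.7 N/mm; f_ty = M·x/J = 70.73 N/mm.
Resultant f_max = √[f_tx² + (f_v + f_ty)²] = √[245.7² + (52.73 + 70.73)²] = 275 N/mm.
Capacity per unit length: r_n/Ω = (1/2.0) × 0.6 × 430 × (0.707 × 8) = 729.6 N/mm.
275 ≤ 729.6 → adequate.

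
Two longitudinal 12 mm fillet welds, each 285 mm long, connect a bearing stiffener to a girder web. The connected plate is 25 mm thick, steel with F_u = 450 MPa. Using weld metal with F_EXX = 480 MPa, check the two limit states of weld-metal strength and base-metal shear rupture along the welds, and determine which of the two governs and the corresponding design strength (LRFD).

t_e = 0.707 × 12 = 8.484 mm; L = 570 mm.
Weld metal: φR_n = 0.75 × 0.6 × 480 × 8.484 × 570 × 10⁻³ = 1045 kN.
Base metal (shear rupture): φR_n = 0.75 × 0.6 × 450 × 25 × 570 × 10⁻³ = 2886 kN.
Governing: weld metal.

φR_n ≈ 1040 kN (weld metal governs)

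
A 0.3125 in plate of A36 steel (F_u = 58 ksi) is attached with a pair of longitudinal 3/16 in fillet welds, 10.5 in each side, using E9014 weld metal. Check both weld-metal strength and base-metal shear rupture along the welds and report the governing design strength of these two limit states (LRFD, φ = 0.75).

E90XX → F_EXX = 90 ksi.
t_e = 0.707 × 0.1875 = 0.1326 in; L = 21 in.
Weld metal: φR_n = 0.75 × 0.6 × 90 × 0.1326 × 21 = 112.7 kip.
Base metal (shear rupture): φR_n = 0.75 × 0.6 × 58 × 0.3125 × 21 = 171.3 kip.
Governing: weld metal.

φR_n ≈ 113 kip (weld metal governs)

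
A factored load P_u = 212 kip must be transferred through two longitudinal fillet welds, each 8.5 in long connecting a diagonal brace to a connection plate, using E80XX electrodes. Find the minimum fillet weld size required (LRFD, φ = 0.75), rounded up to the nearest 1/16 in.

w = 1/2 in

E80XX → F_EXX = 80 ksi.
Total weld length L = 17 in.
Required throat t_e = P_u / (φ × 0.6 F_EXX × L) = 212 / (0.75 × 0.6 × 80 × 17) = 0.3464 in.
Required leg w = t_e / 0.707 = 0.49 in → use 1/2 in.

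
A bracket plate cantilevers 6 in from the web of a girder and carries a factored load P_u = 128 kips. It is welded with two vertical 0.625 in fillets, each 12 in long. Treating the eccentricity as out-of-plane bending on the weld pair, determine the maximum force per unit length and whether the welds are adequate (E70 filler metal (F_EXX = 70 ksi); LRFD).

f_max ≈ 16.9 kip/in; NOT adequate

L_w = 2 × 12 = 24 in; section modulus (unit throat) S = 2 × L²/6 = 48 in².
Direct shear f_v = P/L_w = 128/24 = 5.333 kip/in.
Moment M = P × e = 128 × 6 = 768 kip·in; bending f_b = M/S = 16 kip/in.
f_max = √(f_v² + f_b²) = √(5.333² + 16²) = 16.87 kip/in.
φr_n = 0.75 × 0.6 × 70 × (0.707 × 0.625) = 13.92 kip/in → NOT adequate.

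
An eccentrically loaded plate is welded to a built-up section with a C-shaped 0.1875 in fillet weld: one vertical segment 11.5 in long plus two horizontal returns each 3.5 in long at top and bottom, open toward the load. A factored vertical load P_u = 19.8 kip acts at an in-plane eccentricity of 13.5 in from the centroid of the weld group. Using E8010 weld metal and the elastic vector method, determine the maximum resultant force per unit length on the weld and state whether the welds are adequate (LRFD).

E80XX → F_EXX = 80 ksi.
Total weld length L_w = 18.5 in. Treat welds as unit-width lines.
Centroid: x̄ = 2×3.5×1.75 / 18.5 = 0.6622 in from the vertical weld.
Polar moment about centroid: J = I_x + I_y = [11.5³/12 + 2×3.5×5.75²] + [11.5×0.6622² + 2(3.5³/12 + 3.5×1.088²)] = 378.6 in³.
Direct shear f_v = P/L_w = 19.8 / 18.5 = 1.07 kip/in (vertical).
Torsion M = P·e = 19.8 × 13.5 = 267.3 kip·in.
Critical point at (x, y) = (2.838, 5.75) from centroid. f_tx = M·y/J = 4.059 kip/in; f_ty = M·x/J = 2.003 kip/in.
Resultant f_max = √[f_tx² + (f_v + f_ty)²] = √[4.059² + (1.07 + 2.003)²] = 5.091 kip/in.
Capacity per unit length: φr_n = 0.75 × 0.6 × 80 × (0.707 × 0.1875) = 4.772 kip/in.
5.091 > 4.772 → NOT adequate.

f_max ≈ 5.09 kip/in; NOT adequate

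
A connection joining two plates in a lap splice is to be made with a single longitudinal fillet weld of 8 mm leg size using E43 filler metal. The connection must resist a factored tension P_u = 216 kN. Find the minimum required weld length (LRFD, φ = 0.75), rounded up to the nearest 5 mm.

E43XX → F_EXX = 430 MPa.
Throat t_e = 0.707 × 8 = 5.656 mm.
φr_n = 0.75 × 0.6 × 430 × 5.656 × 10⁻³ = 1.094 kN/mm.
L_req = P_u / φr_n = 216 / 1.094 = 197.4 mm total.
Round up → use L = 200 mm.

L = 200 mm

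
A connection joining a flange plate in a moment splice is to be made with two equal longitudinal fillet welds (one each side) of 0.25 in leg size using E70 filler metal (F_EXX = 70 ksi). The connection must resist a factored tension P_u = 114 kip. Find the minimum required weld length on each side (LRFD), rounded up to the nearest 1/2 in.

L = 10.5 in on each side

Throat t_e = 0.707 × 0.25 = 0.1767 in.
φr_n = 0.75 × 0.6 × 70 × 0.1767 = 5.568 kip/in.
L_req = P_u / φr_n = 114 / 5.568 = 20.48 in total.
Per side: 20.48 / 2 = 10.24 in.
Round up → use L = 10.5 in on each side.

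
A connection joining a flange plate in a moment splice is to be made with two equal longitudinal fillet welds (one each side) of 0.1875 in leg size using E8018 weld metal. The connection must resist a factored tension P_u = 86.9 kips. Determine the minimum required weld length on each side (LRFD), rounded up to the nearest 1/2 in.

E80XX → F_EXX = 80 ksi.
Throat t_e = 0.707 × 0.1875 = 0.1326 in.
φr_n = 0.75 × 0.6 × 80 × 0.1326 = 4.772 kips/in.
L_req = P_u / φr_n = 86.9 / 4.772 = 18.21 in total.
Per side: 18.21 / 2 = 9.105 in.
Round up → use L = 9.5 in on each side.

L = 9.5 in on each side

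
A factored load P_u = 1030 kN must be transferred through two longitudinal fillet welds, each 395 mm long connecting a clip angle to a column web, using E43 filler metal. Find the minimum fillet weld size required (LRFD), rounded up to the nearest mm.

w = 10 mm

E43XX → F_EXX = 430 MPa.
Total weld length L = 790 mm.
Required throat t_e = P_u / (φ × 0.6 F_EXX × L) = 1030 / (0.75 × 0.6 × 430 × 790 × 10⁻³) = 6.738 mm.
Required leg w = t_e / 0.707 = 9.53 mm → use 10 mm.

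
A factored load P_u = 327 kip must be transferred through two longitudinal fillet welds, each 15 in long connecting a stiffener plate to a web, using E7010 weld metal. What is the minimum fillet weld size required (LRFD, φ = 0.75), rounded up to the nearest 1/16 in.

w = 1/2 in

E70XX → F_EXX = 70 ksi.
Total weld length L = 30 in.
Required throat t_e = P_u / (φ × 0.6 F_EXX × L) = 327 / (0.75 × 0.6 × 70 × 30) = 0.346 in.
Required leg w = t_e / 0.707 = 0.4894 in → use 1/2 in.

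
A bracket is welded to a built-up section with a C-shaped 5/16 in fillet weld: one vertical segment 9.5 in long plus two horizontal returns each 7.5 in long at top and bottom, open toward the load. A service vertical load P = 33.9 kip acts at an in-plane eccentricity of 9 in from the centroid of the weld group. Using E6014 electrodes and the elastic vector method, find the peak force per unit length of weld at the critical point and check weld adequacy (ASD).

E60XX → F_EXX = 60 ksi.
Total weld length L_w = 24.5 in. Treat welds as unit-width lines.
Centroid: x̄ = 2×7.5×3.75 / 24.5 = 2.296 in from the vertical weld.
Polar moment about centroid: J = I_x + I_y = [9.5³/12 + 2×7.5×4.75²] + [9.5×2.296² + 2(7.5³/12 + 7.5×1.454²)] = 562 in³.
Direct shear f_v = P/L_w = 33.9 / 24.5 = 1.384 kip/in (vertical).
Torsion M = P·e = 33.9 × 9 = 305.1 kip·in.
Critical point at (x, y) = (5.204, 4.75) from centroid. f_tx = M·y/J = 2.579 kip/in; f_ty = M·x/J = 2.825 kip/in.
Resultant f_max = √[f_tx² + (f_v + f_ty)²] = √[2.579² + (1.384 + 2.825)²] = 4.936 kip/in.
Capacity per unit length: r_n/Ω = (1/2.0) × 0.6 × 60 × (0.707 × 0.3125) = 3.977 kip/in.
4.936 > 3.977 → NOT adequate.

f_max ≈ 4.94 kip/in; NOT adequate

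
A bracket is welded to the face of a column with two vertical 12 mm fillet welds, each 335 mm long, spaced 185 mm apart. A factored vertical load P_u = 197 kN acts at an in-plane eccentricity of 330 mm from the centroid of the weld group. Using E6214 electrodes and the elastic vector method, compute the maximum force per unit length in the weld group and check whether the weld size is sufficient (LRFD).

E62XX → F_EXX = 620 MPa.
Total weld length L_w = 670 mm. Treat welds as unit-width lines.
Polar moment about centroid: J = 2[d³/12 + d(b/2)²] = 2[335³/12 + 335×92.5²] = 12000000 mm³.
Direct shear f_v = P/L_w = 197×10³ / 670 = 294 N/mm (vertical).
Torsion M = P·e = 197×10³ × 330 = 65010000 N·mm.
Critical point at (x, y) = (92.5, 167.5) from centroid. f_tx = M·y/J = 907.5 N/mm; f_ty = M·x/J = 501.2 N/mm.
Resultant f_max = √[f_tx² + (f_v + f_ty)²] = √[907.5² + (294 + 501.2)²] = 1207 N/mm.
Capacity per unit length: φr_n = 0.75 × 0.6 × 620 × (0.707 × 12) = 2367 N/mm.
1207 ≤ 2367 → adequate.

f_max ≈ 1210 N/mm; adequate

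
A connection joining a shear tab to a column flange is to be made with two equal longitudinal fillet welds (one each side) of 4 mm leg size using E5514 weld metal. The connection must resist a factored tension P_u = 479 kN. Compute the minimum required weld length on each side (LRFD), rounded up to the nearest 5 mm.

E55XX → F_EXX = 550 MPa.
Throat t_e = 0.707 × 4 = 2.828 mm.
φr_n = 0.75 × 0.6 × 550 × 2.828 × 10⁻³ = 0.6999 kN/mm.
L_req = P_u / φr_n = 479 / 0.6999 = 684.4 mm total.
Per side: 684.4 / 2 = 342.2 mm.
Round up → use L = 345 mm on each side.

L = 345 mm on each side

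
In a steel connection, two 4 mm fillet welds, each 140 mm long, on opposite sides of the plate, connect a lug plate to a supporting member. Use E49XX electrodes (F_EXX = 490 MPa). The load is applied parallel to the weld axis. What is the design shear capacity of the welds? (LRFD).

Effective throat t_e = 0.707 × 4 = 2.828 mm.
Total length L = 280 mm; A_we = 2.828 × 280 = 791.8 mm².
F_nw = 0.6 F_EXX = 0.6 × 490 = 294 MPa.
φR_n = 0.75 × 294 × 791.8 × 10⁻³ = 174.6 kN.

φR_n ≈ 175 kN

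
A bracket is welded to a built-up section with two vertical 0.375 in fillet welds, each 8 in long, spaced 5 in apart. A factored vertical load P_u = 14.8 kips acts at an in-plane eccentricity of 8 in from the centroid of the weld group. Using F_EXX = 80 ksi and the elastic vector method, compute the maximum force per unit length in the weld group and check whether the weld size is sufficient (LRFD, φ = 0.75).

Total weld length L_w = 16 in. Treat welds as unit-width lines.
Polar moment about centroid: J = 2[d³/12 + d(b/2)²] = 2[8³/12 + 8×2.5²] = 185.3 in³.
Direct shear f_v = P/L_w = 14.8 / 16 = 0.925 kip/in (vertical).
Torsion M = P·e = 14.8 × 8 = 118.4 kip·in.
Critical point at (x, y) = (2.5, 4) from centroid. f_tx = M·y/J = 2.555 kip/in; f_ty = M·x/J = 1.597 kip/in.
Resultant f_max = √[f_tx² + (f_v + f_ty)²] = √[2.555² + (0.925 + 1.597)²] = 3.59 kip/in.
Capacity per unit length: φr_n = 0.75 × 0.6 × 80 × (0.707 × 0.375) = 9.544 kip/in.
3.59 ≤ 9.544 → adequate.

f_max ≈ 3.59 kip/in; adequate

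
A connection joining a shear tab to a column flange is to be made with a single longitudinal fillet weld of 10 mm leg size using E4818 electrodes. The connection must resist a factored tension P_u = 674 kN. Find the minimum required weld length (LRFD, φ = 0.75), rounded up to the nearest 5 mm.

L = 445 mm

E48XX → F_EXX = 480 MPa.
Throat t_e = 0.707 × 10 = 7.07 mm.
φr_n = 0.75 × 0.6 × 480 × 7.07 × 10⁻³ = 1.527 kN/mm.
L_req = P_u / φr_n = 674 / 1.527 = 441.4 mm total.
Round up → use L = 445 mm.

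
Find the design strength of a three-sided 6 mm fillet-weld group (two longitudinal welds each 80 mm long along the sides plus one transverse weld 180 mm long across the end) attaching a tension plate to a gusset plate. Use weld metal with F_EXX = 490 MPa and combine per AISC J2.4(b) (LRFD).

φR_n ≈ 380 kN

t_e = 0.707 × 6 = 4.242 mm.
R_nwl = 0.6 × 490 × 4.242 × 160 × 10⁻³ = 199.5 kN (longitudinal, 2 welds).
R_nwt = 0.6 × 490 × 4.242 × 180 × 10⁻³ = 224.5 kN (transverse, base value).
(i) R_nwl + R_nwt = 424 kN; (ii) 0.85 R_nwl + 1.5 R_nwt = 506.3 kN.
R_n = max = 506.3 kN [governs: (ii)]; φR_n = 379.8 kN.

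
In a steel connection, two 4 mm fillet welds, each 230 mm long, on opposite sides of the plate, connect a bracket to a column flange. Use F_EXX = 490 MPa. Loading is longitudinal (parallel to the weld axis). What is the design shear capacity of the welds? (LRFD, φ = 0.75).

φR_n ≈ 287 kN

Effective throat t_e = 0.707 × 4 = 2.828 mm.
Total length L = 460 mm; A_we = 2.828 × 460 = 1301 mm².
F_nw = 0.6 F_EXX = 0.6 × 490 = 294 MPa.
φR_n = 0.75 × 294 × 1301 × 10⁻³ = 286.8 kN.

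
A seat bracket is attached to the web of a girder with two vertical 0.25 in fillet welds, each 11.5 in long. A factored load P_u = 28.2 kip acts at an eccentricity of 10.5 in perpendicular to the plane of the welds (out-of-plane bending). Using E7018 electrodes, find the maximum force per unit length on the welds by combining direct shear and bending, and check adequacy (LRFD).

E70XX → F_EXX = 70 ksi.
L_w = 2 × 11.5 = 23 in; section modulus (unit throat) S = 2 × L²/6 = 44.08 in².
Direct shear f_v = P/L_w = 28.2/23 = 1.226 kip/in.
Moment M = P × e = 28.2 × 10.5 = 296.1 kip·in; bending f_b = M/S = 6.717 kip/in.
f_max = √(f_v² + f_b²) = √(1.226² + 6.717²) = 6.828 kip/in.
φr_n = 0.75 × 0.6 × 70 × (0.707 × 0.25) = 5.568 kip/in → NOT adequate.

f_max ≈ 6.83 kip/in; NOT adequate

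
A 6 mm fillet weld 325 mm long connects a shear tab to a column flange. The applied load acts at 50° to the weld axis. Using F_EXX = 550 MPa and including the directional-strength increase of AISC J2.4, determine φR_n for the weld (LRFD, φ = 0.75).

φR_n ≈ 456 kN

t_e = 0.707 × 6 = 4.242 mm; A_we = 4.242 × 325 = 1379 mm².
Directional factor: 1.0 + 0.5 sin^1.5(50°) = 1.335.
F_nw = 0.6 × 550 × 1.335 = 440.6 MPa.
φR_n = 0.75 × 440.6 × 1379 × 10⁻³ = 455.6 kN.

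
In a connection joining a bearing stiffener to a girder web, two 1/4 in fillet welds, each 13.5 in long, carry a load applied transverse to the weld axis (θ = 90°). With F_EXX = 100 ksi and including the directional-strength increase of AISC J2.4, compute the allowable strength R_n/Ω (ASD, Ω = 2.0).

t_e = 0.707 × 0.25 = 0.1767 in; A_we = 0.1767 × 27 = 4.772 in².
Directional factor: 1.0 + 0.5 sin^1.5(90°) = 1.5.
F_nw = 0.6 × 100 × 1.5 = 90 ksi.
R_n/Ω = (90 × 4.772) / 2.0 = 214.8 kips.

R_n/Ω ≈ 215 kips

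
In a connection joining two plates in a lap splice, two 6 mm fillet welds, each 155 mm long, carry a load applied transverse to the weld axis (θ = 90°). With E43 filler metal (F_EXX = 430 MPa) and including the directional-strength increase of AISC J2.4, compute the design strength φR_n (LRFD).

φR_n ≈ 382 kN

t_e = 0.707 × 6 = 4.242 mm; A_we = 4.242 × 310 = 1315 mm².
Directional factor: 1.0 + 0.5 sin^1.5(90°) = 1.5.
F_nw = 0.6 × 430 × 1.5 = 387 MPa.
φR_n = 0.75 × 387 × 1315 × 10⁻³ = 381.7 kN.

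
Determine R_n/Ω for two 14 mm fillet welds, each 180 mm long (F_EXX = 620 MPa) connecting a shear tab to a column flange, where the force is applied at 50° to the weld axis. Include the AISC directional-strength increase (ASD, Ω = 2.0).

t_e = 0.707 × 14 = 9.898 mm; A_we = 9.898 × 360 = 3563 mm².
Directional factor: 1.0 + 0.5 sin^1.5(50°) = 1.335.
F_nw = 0.6 × 620 × 1.335 = 496.7 MPa.
R_n/Ω = (496.7 × 3563) / 2.0 × 10⁻³ = 885 kN.

R_n/Ω ≈ 885 kN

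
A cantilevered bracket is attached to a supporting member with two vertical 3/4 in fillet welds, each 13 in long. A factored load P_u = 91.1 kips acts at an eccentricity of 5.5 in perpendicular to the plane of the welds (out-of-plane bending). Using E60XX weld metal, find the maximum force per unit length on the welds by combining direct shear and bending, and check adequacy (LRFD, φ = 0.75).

f_max ≈ 9.56 kip/in; adequate

E60XX → F_EXX = 60 ksi.
L_w = 2 × 13 = 26 in; section modulus (unit throat) S = 2 × L²/6 = 56.33 in².
Direct shear f_v = P/L_w = 91.1/26 = 3.504 kip/in.
Moment M = P × e = 91.1 × 5.5 = 501.05 kip·in; bending f_b = M/S = 8.894 kip/in.
f_max = √(f_v² + f_b²) = √(3.504² + 8.894²) = 9.56 kip/in.
φr_n = 0.75 × 0.6 × 60 × (0.707 × 0.75) = 14.32 kip/in → adequate.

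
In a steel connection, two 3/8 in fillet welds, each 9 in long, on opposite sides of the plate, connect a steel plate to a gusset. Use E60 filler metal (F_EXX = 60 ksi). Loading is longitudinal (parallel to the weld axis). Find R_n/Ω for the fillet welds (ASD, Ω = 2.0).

R_n/Ω ≈ 85.9 kips

Effective throat t_e = 0.707 × 0.375 = 0.2651 in.
Total length L = 18 in; A_we = 0.2651 × 18 = 4.772 in².
F_nw = 0.6 F_EXX = 0.6 × 60 = 36 ksi.
R_n = 36 × 4.772 = 171.8 kips; R_n/Ω = 171.8/2.0 = 85.9 kips.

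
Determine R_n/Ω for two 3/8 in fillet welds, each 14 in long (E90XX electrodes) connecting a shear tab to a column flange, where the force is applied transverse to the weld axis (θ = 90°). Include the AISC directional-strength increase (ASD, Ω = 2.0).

E90XX → F_EXX = 90 ksi.
t_e = 0.707 × 0.375 = 0.2651 in; A_we = 0.2651 × 28 = 7.423 in².
Directional factor: 1.0 + 0.5 sin^1.5(90°) = 1.5.
F_nw = 0.6 × 90 × 1.5 = 81 ksi.
R_n/Ω = (81 × 7.423) / 2.0 = 300.7 kips.

R_n/Ω ≈ 301 kips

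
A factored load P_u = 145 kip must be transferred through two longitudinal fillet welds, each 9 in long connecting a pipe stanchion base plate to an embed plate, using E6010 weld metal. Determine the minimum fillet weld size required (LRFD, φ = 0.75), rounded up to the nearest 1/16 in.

E60XX → F_EXX = 60 ksi.
Total weld length L = 18 in.
Required throat t_e = P_u / (φ × 0.6 F_EXX × L) = 145 / (0.75 × 0.6 × 60 × 18) = 0.2984 in.
Required leg w = t_e / 0.707 = 0.422 in → use 7/16 in.

w = 7/16 in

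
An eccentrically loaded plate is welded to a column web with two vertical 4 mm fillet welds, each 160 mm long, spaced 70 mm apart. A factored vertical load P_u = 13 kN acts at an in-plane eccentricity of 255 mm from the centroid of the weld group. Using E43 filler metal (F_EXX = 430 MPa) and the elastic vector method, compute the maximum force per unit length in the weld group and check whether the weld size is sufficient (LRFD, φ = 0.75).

f_max ≈ 288 N/mm; adequate

Total weld length L_w = 320 mm. Treat welds as unit-width lines.
Polar moment about centroid: J = 2[d³/12 + d(b/2)²] = 2[160³/12 + 160×35²] = 1075000 mm³.
Direct shear f_v = P/L_w = 13×10³ / 320 = 40.62 N/mm (vertical).
Torsion M = P·e = 13×10³ × 255 = 3315000 N·mm.
Critical point at (x, y) = (35, 80) from centroid. f_tx = M·y/J = 246.8 N/mm; f_ty = M·x/J = 108 N/mm.
Resultant f_max = √[f_tx² + (f_v + f_ty)²] = √[246.8² + (40.62 + 108)²] = 288.1 N/mm.
Capacity per unit length: φr_n = 0.75 × 0.6 × 430 × (0.707 × 4) = 547.2 N/mm.
288.1 ≤ 547.2 → adequate.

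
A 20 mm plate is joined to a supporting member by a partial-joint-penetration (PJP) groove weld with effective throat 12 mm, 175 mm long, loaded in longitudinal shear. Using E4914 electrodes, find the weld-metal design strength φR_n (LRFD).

φR_n ≈ 463 kN

E49XX → F_EXX = 490 MPa.
Effective throat (given) t_e = 12 mm.
A_we = 12 × 175 = 2100 mm².
F_nw = 0.6 F_EXX = 294 MPa.
φR_n = 0.75 × 294 × 2100 × 10⁻³ = 463 kN.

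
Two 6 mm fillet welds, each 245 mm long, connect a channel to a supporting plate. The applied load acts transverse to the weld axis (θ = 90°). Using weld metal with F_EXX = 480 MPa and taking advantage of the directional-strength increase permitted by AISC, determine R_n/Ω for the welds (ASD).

R_n/Ω ≈ 449 kN

t_e = 0.707 × 6 = 4.242 mm; A_we = 4.242 × 490 = 2079 mm².
Directional factor: 1.0 + 0.5 sin^1.5(90°) = 1.5.
F_nw = 0.6 × 480 × 1.5 = 432 MPa.
R_n/Ω = (432 × 2079) / 2.0 × 10⁻³ = 449 kN.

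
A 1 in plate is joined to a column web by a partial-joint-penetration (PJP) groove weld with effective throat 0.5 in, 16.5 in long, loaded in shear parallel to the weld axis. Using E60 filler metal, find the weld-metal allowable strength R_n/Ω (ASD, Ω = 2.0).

E60XX → F_EXX = 60 ksi.
Effective throat (given) t_e = 0.5 in.
A_we = 0.5 × 16.5 = 8.25 in².
F_nw = 0.6 F_EXX = 36 ksi.
R_n/Ω = (36 × 8.25) / 2.0 = 148.5 kips.

R_n/Ω ≈ 148 kips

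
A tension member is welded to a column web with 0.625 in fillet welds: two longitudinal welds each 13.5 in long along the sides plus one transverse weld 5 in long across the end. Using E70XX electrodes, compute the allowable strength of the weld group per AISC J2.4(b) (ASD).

E70XX → F_EXX = 70 ksi.
t_e = 0.707 × 0.625 = 0.4419 in.
R_nwl = 0.6 × 70 × 0.4419 × 27 = 501.1 kip (longitudinal, 2 welds).
R_nwt = 0.6 × 70 × 0.4419 × 5 = 92.79 kip (transverse, base value).
(i) R_nwl + R_nwt = 593.9 kip; (ii) 0.85 R_nwl + 1.5 R_nwt = 565.1 kip.
R_n = max = 593.9 kip [governs: (i)]; R_n/Ω = 296.9 kip.

R_n/Ω ≈ 297 kip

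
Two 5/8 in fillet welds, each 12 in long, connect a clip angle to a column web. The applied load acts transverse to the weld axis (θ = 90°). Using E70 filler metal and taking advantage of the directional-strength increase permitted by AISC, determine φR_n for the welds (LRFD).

E70XX → F_EXX = 70 ksi.
t_e = 0.707 × 0.625 = 0.4419 in; A_we = 0.4419 × 24 = 10.6 in².
Directional factor: 1.0 + 0.5 sin^1.5(90°) = 1.5.
F_nw = 0.6 × 70 × 1.5 = 63 ksi.
φR_n = 0.75 × 63 × 10.6 = 501.1 kips.

φR_n ≈ 501 kips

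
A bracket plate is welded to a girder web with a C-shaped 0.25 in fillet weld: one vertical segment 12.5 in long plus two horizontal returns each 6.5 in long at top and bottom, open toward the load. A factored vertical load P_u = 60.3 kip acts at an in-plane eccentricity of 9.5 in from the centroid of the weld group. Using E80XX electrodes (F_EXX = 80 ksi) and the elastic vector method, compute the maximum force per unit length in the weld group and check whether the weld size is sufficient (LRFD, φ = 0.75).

Total weld length L_w = 25.5 in. Treat welds as unit-width lines.
Centroid: x̄ = 2×6.5×3.25 / 25.5 = 1.657 in from the vertical weld.
Polar moment about centroid: J = I_x + I_y = [12.5³/12 + 2×6.5×6.25²] + [12.5×1.657² + 2(6.5³/12 + 6.5×1.593²)] = 783.7 in³.
Direct shear f_v = P/L_w = 60.3 / 25.5 = 2.365 kip/in (vertical).
Torsion M = P·e = 60.3 × 9.5 = 572.85 kip·in.
Critical point at (x, y) = (4.843, 6.25) from centroid. f_tx = M·y/J = 4.569 kip/in; f_ty = M·x/J = 3.54 kip/in.
Resultant f_max = √[f_tx² + (f_v + f_ty)²] = √[4.569² + (2.365 + 3.54)²] = 7.466 kip/in.
Capacity per unit length: φr_n = 0.75 × 0.6 × 80 × (0.707 × 0.25) = 6.363 kip/in.
7.466 > 6.363 → NOT adequate.

f_max ≈ 7.47 kip/in; NOT adequate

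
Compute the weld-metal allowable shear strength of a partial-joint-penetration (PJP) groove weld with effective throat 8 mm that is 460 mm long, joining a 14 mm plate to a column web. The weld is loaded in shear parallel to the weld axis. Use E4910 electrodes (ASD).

R_n/Ω ≈ 541 kN

E49XX → F_EXX = 490 MPa.
Effective throat (given) t_e = 8 mm.
A_we = 8 × 460 = 3680 mm².
F_nw = 0.6 F_EXX = 294 MPa.
R_n/Ω = (294 × 3680) / 2.0 × 10⁻³ = 541 kN.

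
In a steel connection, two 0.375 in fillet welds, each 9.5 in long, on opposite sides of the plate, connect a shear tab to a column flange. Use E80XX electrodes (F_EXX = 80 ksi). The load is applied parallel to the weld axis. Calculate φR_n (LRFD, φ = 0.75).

Effective throat t_e = 0.707 × 0.375 = 0.2651 in.
Total length L = 19 in; A_we = 0.2651 × 19 = 5.037 in².
F_nw = 0.6 F_EXX = 0.6 × 80 = 48 ksi.
φR_n = 0.75 × 48 × 5.037 = 181.3 kips.

φR_n ≈ 181 kips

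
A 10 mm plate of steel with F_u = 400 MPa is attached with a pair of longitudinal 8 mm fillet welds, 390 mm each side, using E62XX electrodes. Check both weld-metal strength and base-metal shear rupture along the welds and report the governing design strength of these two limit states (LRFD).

E62XX → F_EXX = 620 MPa.
t_e = 0.707 × 8 = 5.656 mm; L = 780 mm.
Weld metal: φR_n = 0.75 × 0.6 × 620 × 5.656 × 780 × 10⁻³ = 1231 kN.
Base metal (shear rupture): φR_n = 0.75 × 0.6 × 400 × 10 × 780 × 10⁻³ = 1404 kN.
Governing: weld metal.

φR_n ≈ 1230 kN (weld metal governs)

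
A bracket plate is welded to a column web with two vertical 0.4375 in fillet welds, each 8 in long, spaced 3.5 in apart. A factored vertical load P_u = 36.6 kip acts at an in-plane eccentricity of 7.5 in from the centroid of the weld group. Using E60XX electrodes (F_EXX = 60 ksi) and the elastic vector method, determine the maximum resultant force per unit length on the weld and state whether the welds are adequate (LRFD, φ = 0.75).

Total weld length L_w = 16 in. Treat welds as unit-width lines.
Polar moment about centroid: J = 2[d³/12 + d(b/2)²] = 2[8³/12 + 8×1.75²] = 134.3 in³.
Direct shear f_v = P/L_w = 36.6 / 16 = 2.288 kip/in (vertical).
Torsion M = P·e = 36.6 × 7.5 = 274.5 kip·in.
Critical point at (x, y) = (1.75, 4) from centroid. f_tx = M·y/J = 8.174 kip/in; f_ty = M·x/J = 3.576 kip/in.
Resultant f_max = √[f_tx² + (f_v + f_ty)²] = √[8.174² + (2.288 + 3.576)²] = 10.06 kip/in.
Capacity per unit length: φr_n = 0.75 × 0.6 × 60 × (0.707 × 0.4375) = 8.351 kip/in.
10.06 > 8.351 → NOT adequate.

f_max ≈ 10.1 kip/in; NOT adequate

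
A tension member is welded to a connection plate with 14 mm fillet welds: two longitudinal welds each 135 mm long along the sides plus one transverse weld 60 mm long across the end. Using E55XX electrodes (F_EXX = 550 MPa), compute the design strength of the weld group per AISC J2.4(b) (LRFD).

φR_n ≈ 808 kN

t_e = 0.707 × 14 = 9.898 mm.
R_nwl = 0.6 × 550 × 9.898 × 270 × 10⁻³ = 881.9 kN (longitudinal, 2 welds).
R_nwt = 0.6 × 550 × 9.898 × 60 × 10⁻³ = 196 kN (transverse, base value).
(i) R_nwl + R_nwt = 1078 kN; (ii) 0.85 R_nwl + 1.5 R_nwt = 1044 kN.
R_n = max = 1078 kN [governs: (i)]; φR_n = 808.4 kN.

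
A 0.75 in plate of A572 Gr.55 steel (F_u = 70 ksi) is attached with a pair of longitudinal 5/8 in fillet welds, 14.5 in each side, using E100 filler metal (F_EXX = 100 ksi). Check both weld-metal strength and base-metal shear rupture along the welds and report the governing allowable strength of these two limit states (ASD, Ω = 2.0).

R_n/Ω ≈ 384 kip (weld metal governs)

t_e = 0.707 × 0.625 = 0.4419 in; L = 29 in.
Weld metal: R_n/Ω = (1/2.0) × 0.6 × 100 × 0.4419 × 29 = 384.4 kip.
Base metal (shear rupture): R_n/Ω = (1/2.0) × 0.6 × 70 × 0.75 × 29 = 456.8 kip.
Governing: weld metal.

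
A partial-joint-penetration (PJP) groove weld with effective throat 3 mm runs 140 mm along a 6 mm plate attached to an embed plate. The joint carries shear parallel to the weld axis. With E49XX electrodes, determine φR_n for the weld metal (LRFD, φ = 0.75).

E49XX → F_EXX = 490 MPa.
Effective throat (given) t_e = 3 mm.
A_we = 3 × 140 = 420 mm².
F_nw = 0.6 F_EXX = 294 MPa.
φR_n = 0.75 × 294 × 420 × 10⁻³ = 92.61 kN.

φR_n ≈ 92.6 kN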